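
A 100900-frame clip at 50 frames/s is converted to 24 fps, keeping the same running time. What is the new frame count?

48432 frames

Target frames = source frames × (target rate / source rate) = 100900 × (24)/(50) = 100900 × 12/25 = 48432.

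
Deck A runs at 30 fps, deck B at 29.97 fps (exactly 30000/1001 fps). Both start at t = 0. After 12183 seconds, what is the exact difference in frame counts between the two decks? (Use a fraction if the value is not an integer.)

A emits 30 × 12183 = 365490 frames; B emits 30000/1001 × 12183 = 365490000/1001.
Difference = 365490/1001 frames (≈ 365.1249); B is behind A.

365490/1001 frames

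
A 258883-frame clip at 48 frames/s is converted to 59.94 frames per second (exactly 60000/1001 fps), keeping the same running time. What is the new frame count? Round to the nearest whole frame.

323280 frames

Frames at target rate = 258883 × (60000/1001) / (48) = 323603750/1001 ≈ 323280.470.
Nearest whole frame: 323280.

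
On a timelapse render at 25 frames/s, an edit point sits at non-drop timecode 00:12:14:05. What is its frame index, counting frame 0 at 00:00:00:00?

frame 18355

Total seconds to the label: (0 × 3600 + 12 × 60 + 14) = 734.
Frame index = 734 × 25 + 5 = 18355.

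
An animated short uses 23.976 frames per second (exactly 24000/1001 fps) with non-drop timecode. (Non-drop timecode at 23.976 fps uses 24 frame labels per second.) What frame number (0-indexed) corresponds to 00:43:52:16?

63184

Total seconds to the label: (0 × 3600 + 43 × 60 + 52) = 2632.
Frame index = 2632 × 24 + 16 = 63184.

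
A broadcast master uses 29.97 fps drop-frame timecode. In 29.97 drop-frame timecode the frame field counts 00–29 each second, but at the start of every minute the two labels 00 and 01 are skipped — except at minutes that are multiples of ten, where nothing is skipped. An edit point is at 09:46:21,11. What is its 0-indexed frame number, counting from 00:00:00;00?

1054385

As if non-drop at 30 labels/s: (9 × 3600 + 46 × 60 + 21) × 30 + 11 = 1055441.
Minute boundaries passed: 586; those not divisible by 10: 586 − 58 = 528; dropped labels = 2 × 528 = 1056.
Actual frame index = 1055441 − 1056 = 1054385.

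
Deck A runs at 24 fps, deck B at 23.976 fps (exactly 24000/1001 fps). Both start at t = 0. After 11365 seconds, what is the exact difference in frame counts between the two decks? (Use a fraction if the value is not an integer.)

A emits 24 × 11365 = 272760 frames; B emits 24000/1001 × 11365 = 272760000/1001.
Difference = 272760/1001 frames (≈ 272.4875); B is behind A.

272760/1001 frames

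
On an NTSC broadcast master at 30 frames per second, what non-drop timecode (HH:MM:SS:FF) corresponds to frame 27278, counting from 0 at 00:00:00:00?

27278 ÷ 30 = 909 full seconds, remainder 8 frames.
909 s = 0 h 15 min 9 s.
Timecode: 00:15:09:08.

00:15:09:08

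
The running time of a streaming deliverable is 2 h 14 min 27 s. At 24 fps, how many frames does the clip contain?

2 h 14 min 27 s = 8067 s.
Frames = 8067 × 24 = 193608.

193608 frames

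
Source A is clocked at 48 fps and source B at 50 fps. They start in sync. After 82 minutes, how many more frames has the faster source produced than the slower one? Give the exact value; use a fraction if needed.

82 min = 4920 s.
A emits 48 × 4920 = 236160 frames; B emits 50 × 4920 = 246000.
Difference = 9840 frames; B is ahead of A.

9840 frames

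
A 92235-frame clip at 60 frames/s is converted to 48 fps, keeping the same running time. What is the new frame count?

Target frames = source frames × (target rate / source rate) = 92235 × (48)/(60) = 92235 × 4/5 = 73788.

73788 frames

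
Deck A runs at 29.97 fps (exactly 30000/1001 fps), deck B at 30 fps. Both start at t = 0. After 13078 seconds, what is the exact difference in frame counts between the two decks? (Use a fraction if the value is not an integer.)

A emits 30000/1001 × 13078 = 30180000/77 frames; B emits 30 × 13078 = 392340.
Difference = 30180/77 frames (≈ 391.9481); B is ahead of A.

30180/77 frames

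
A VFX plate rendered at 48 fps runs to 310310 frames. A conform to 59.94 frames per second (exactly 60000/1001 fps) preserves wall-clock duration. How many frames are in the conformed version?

Target frames = source frames × (target rate / source rate) = 310310 × (60000/1001)/(48) = 310310 × 1250/1001 = 387500.

387500 frames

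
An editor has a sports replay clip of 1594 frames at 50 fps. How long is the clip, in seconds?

31.88 seconds

Running time = 1594 / (50) = 31.88 s.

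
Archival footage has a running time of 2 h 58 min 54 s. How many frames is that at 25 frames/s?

2 h 58 min 54 s = 10734 s.
Frames = 10734 × 25 = 268350.

268350 frames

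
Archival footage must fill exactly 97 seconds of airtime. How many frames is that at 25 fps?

2425 frames

Frames = 97 × 25 = 2425.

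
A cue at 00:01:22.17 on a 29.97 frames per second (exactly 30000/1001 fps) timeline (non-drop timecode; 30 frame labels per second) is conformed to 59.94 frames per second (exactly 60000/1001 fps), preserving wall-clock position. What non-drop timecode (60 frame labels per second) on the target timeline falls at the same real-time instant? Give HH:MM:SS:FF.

00:01:22:34

Source frame index: (0×3600 + 1×60 + 22) × 30 + 17 = 2477.
Real time: 2477 / (30000/1001) = 2479477/30000 s.
Target frame: (2479477/30000) × (60000/1001) = 4954.
At 60 labels/s: frame 4954 → 00:01:22:34.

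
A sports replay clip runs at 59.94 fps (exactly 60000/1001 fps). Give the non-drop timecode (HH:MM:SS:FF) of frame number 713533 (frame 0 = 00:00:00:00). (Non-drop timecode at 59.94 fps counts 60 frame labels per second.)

713533 ÷ 60 = 11892 full seconds, remainder 13 frames.
11892 s = 3 h 18 min 12 s.
Timecode: 03:18:12:13.

03:18:12:13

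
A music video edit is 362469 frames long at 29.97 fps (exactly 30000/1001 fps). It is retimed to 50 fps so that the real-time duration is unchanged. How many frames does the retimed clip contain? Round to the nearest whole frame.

Frames at target rate = 362469 × (50) / (30000/1001) = 120943823/200 ≈ 604719.115.
Nearest whole frame: 604719.

604719 frames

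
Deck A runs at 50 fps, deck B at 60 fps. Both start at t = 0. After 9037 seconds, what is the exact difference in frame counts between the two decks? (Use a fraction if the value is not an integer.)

90370 frames

A emits 50 × 9037 = 451850 frames; B emits 60 × 9037 = 542220.
Difference = 90370 frames; B is ahead of A.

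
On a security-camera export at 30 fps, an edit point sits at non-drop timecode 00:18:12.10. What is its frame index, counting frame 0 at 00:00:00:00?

32770

Total seconds to the label: (0 × 3600 + 18 × 60 + 12) = 1092.
Frame index = 1092 × 30 + 10 = 32770.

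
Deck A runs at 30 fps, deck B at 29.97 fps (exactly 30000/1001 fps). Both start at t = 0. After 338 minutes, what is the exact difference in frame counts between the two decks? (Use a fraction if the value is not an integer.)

338 min = 20280 s.
A emits 30 × 20280 = 608400 frames; B emits 30000/1001 × 20280 = 46800000/77.
Difference = 46800/77 frames (≈ 607.7922); B is behind A.

46800/77 frames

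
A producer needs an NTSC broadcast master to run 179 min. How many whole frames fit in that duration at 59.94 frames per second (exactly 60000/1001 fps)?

643756 frames

179 min = 10740 s.
Frames = 10740 × 60000/1001 = 644400000/1001 ≈ 643756.2438.
Complete frames: 643756.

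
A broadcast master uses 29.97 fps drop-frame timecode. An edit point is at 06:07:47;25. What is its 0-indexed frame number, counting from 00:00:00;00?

661373

As if non-drop at 30 labels/s: (6 × 3600 + 7 × 60 + 47) × 30 + 25 = 662035.
Minute boundaries passed: 367; those not divisible by 10: 367 − 36 = 331; dropped labels = 2 × 331 = 662.
Actual frame index = 662035 − 662 = 661373.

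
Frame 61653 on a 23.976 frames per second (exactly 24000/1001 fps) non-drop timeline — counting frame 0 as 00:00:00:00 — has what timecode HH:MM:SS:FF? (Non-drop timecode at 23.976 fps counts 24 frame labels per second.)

61653 ÷ 24 = 2568 full seconds, remainder 21 frames.
2568 s = 0 h 42 min 48 s.
Timecode: 00:42:48:21.

00:42:48:21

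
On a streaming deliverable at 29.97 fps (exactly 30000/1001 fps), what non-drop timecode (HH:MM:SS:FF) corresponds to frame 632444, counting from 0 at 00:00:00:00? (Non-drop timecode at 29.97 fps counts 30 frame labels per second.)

05:51:21:14

632444 ÷ 30 = 21081 full seconds, remainder 14 frames.
21081 s = 5 h 51 min 21 s.
Timecode: 05:51:21:14.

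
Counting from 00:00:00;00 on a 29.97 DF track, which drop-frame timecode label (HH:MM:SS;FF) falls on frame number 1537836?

Ten DF minutes hold 17982 frames, so frame 1537836 lies in block 85 (frames 1528470–1546451) with 9366 frames into that block.
The block's first minute is 1800 frames and the rest 1798 each; 9366 frames reaches minute 5, so 85 × 18 + 5 × 2 = 1540 labels have been skipped so far.
Adding those back, label number 1537836 + 1540 = 1539376 at 30 labels/s is 51312 s + 16 f = 14 h 15 min 12 s frame 16, i.e. 14:15:12;16.

14:15:12;16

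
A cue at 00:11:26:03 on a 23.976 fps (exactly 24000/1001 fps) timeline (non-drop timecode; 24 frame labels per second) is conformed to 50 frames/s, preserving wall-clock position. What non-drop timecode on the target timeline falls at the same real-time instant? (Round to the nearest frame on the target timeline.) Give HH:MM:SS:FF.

Source frame index: (0×3600 + 11×60 + 26) × 24 + 3 = 16467.
Real time: 16467 / (24000/1001) = 5494489/8000 s.
Target frame: (5494489/8000) × (50) = 5494489/160 ≈ 34340.556 → 34341.
At 50 labels/s: frame 34341 → 00:11:26:41.

00:11:26:41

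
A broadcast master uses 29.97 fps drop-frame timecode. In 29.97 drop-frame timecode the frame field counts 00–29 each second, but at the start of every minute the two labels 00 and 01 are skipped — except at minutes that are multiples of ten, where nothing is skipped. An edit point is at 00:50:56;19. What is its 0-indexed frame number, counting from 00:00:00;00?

91609

As if non-drop at 30 labels/s: (0 × 3600 + 50 × 60 + 56) × 30 + 19 = 91699.
Minute boundaries passed: 50; those not divisible by 10: 50 − 5 = 45; dropped labels = 2 × 45 = 90.
Actual frame index = 91699 − 90 = 91609.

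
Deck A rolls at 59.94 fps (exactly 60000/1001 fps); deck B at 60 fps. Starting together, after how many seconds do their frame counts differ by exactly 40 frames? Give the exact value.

The gap grows by |60 − 60000/1001| = 60/1001 frames per second.
Time for a 40-frame gap: 40 ÷ (60/1001) = 2002/3 s.

2002/3 seconds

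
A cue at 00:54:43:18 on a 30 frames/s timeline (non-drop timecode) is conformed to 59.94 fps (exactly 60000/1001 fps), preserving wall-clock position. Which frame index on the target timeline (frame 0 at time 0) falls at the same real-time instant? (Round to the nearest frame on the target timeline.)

Source frame index: (0×3600 + 54×60 + 43) × 30 + 18 = 98508.
Real time: 98508 / (30) = 16418/5 s.
Target frame: (16418/5) × (60000/1001) = 197016000/1001 ≈ 196819.181 → 196819.

frame 196819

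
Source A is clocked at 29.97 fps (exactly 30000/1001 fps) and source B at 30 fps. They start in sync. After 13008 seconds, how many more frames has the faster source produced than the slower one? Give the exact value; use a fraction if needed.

390240/1001 frames

A emits 30000/1001 × 13008 = 390240000/1001 frames; B emits 30 × 13008 = 390240.
Difference = 390240/1001 frames (≈ 389.8501); B is ahead of A.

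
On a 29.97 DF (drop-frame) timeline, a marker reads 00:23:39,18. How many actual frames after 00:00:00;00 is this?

Complete 10-minute blocks: 2, each 17982 frames → 35964.
Remaining 3 whole minutes in the current block: 1800 + 2 × 1798 = 5396 frames.
Within the current minute: 39 × 30 + 18 − 2 = 1186 (labels ;00/;01 skipped at this minute). Total = 35964 + 5396 + 1186 = 42546.

42546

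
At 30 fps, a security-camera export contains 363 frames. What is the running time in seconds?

Running time = 363 / (30) = 12.1 s.

12.1 seconds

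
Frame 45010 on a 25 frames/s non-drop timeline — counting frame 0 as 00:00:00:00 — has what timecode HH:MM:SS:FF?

00:30:00:10

45010 ÷ 25 = 1800 full seconds, remainder 10 frames.
1800 s = 0 h 30 min 0 s.
Timecode: 00:30:00:10.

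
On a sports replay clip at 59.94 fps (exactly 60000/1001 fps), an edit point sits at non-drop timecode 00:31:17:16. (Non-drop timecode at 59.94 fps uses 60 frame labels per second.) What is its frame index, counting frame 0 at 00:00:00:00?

112636

Total seconds to the label: (0 × 3600 + 31 × 60 + 17) = 1877.
Frame index = 1877 × 60 + 16 = 112636.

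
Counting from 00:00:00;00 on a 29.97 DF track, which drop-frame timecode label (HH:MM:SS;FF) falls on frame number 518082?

04:48:06;22

Ten DF minutes hold 17982 frames, so frame 518082 lies in block 28 (frames 503496–521477) with 14586 frames into that block.
The block's first minute is 1800 frames and the rest 1798 each; 14586 frames reaches minute 8, so 28 × 18 + 8 × 2 = 520 labels have been skipped so far.
Adding those back, label number 518082 + 520 = 518602 at 30 labels/s is 17286 s + 22 f = 4 h 48 min 6 s frame 22, i.e. 04:48:06;22.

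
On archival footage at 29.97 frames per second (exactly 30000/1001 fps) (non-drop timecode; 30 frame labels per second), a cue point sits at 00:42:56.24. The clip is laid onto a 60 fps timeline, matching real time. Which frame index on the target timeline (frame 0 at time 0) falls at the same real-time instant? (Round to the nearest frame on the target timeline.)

frame 154763

Source frame index: (0×3600 + 42×60 + 56) × 30 + 24 = 77304.
Real time: 77304 / (30000/1001) = 3224221/1250 s.
Target frame: (3224221/1250) × (60) = 19345326/125 ≈ 154762.608 → 154763.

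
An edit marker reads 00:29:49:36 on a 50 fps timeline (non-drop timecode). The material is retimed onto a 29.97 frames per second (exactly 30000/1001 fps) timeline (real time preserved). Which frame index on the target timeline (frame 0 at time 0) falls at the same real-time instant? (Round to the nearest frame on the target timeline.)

frame 53638

Source frame index: (0×3600 + 29×60 + 49) × 50 + 36 = 89486.
Real time: 89486 / (50) = 44743/25 s.
Target frame: (44743/25) × (30000/1001) = 53691600/1001 ≈ 53637.962 → 53638.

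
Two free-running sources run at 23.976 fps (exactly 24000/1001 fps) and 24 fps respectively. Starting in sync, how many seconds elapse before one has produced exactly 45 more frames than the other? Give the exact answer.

The gap grows by |24 − 24000/1001| = 24/1001 frames per second.
Time for a 45-frame gap: 45 ÷ (24/1001) = 1876.875 s.

1876.875 seconds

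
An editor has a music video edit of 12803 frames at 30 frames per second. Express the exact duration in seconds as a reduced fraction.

12803/30 seconds

Running time = 12803 ÷ (30) = 12803 × 1/30 = 12803/30 s.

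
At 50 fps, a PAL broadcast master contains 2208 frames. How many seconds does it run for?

44.16 seconds

Running time = 2208 / (50) = 44.16 s.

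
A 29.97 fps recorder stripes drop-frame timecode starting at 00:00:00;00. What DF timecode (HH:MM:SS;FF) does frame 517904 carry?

04:48:00;24

Each 10-minute DF block holds 10 × 60 × 30 − 9 × 2 = 17982 frames. 517904 ÷ 17982 → 28 full blocks, remainder 14408.
Within the partial block the first minute is 1800 frames and each further minute 1798, so 8 further minute boundaries passed. Total skipped labels = 18 × 28 + 2 × 8 = 520.
Non-drop label index = 517904 + 520 = 518424; at 30 labels/s that is 04:48:00:24, i.e. DF 04:48:00;24.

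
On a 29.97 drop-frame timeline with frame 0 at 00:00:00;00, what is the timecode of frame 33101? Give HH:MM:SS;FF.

Ten DF minutes hold 17982 frames, so frame 33101 lies in block 1 (frames 17982–35963) with 15119 frames into that block.
The block's first minute is 1800 frames and the rest 1798 each; 15119 frames reaches minute 8, so 1 × 18 + 8 × 2 = 34 labels have been skipped so far.
Adding those back, label number 33101 + 34 = 33135 at 30 labels/s is 1104 s + 15 f = 0 h 18 min 24 s frame 15, i.e. 00:18:24;15.

00:18:24;15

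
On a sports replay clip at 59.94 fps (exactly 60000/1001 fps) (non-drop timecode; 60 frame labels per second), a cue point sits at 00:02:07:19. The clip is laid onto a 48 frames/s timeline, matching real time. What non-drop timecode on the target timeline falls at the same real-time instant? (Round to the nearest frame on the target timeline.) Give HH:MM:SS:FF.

Source frame index: (0×3600 + 2×60 + 7) × 60 + 19 = 7639.
Real time: 7639 / (60000/1001) = 7646639/60000 s.
Target frame: (7646639/60000) × (48) = 7646639/1250 ≈ 6117.311 → 6117.
At 48 labels/s: frame 6117 → 00:02:07:21.

00:02:07:21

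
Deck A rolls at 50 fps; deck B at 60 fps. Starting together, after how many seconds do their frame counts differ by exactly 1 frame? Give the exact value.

The gap grows by |60 − 50| = 10 frames per second.
Time for a 1-frame gap: 1 ÷ (10) = 0.1 s.

0.1 seconds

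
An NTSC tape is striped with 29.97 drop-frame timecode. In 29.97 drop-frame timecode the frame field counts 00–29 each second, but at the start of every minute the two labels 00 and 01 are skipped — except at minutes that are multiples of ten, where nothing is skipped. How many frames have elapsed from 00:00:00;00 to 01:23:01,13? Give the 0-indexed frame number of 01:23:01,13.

As if non-drop at 30 labels/s: (1 × 3600 + 23 × 60 + 1) × 30 + 13 = 149443.
Minute boundaries passed: 83; those not divisible by 10: 83 − 8 = 75; dropped labels = 2 × 75 = 150.
Actual frame index = 149443 − 150 = 149293.

149293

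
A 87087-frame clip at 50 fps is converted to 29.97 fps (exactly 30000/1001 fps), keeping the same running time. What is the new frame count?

Target frames = source frames × (target rate / source rate) = 87087 × (30000/1001)/(50) = 87087 × 600/1001 = 52200.

52200 frames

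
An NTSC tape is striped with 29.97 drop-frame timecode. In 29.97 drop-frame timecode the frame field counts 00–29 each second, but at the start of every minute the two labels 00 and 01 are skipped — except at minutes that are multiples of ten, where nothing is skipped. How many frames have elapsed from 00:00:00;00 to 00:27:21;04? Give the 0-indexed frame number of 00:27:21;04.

As if non-drop at 30 labels/s: (0 × 3600 + 27 × 60 + 21) × 30 + 4 = 49234.
Minute boundaries passed: 27; those not divisible by 10: 27 − 2 = 25; dropped labels = 2 × 25 = 50.
Actual frame index = 49234 − 50 = 49184.

49184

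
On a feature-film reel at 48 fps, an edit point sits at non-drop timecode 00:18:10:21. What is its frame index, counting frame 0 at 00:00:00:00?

frame 52341

Total seconds to the label: (0 × 3600 + 18 × 60 + 10) = 1090.
Frame index = 1090 × 48 + 21 = 52341.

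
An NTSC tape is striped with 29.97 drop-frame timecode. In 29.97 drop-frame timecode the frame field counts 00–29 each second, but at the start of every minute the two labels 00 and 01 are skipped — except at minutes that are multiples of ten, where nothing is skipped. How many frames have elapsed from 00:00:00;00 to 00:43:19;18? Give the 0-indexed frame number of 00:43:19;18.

77910

As if non-drop at 30 labels/s: (0 × 3600 + 43 × 60 + 19) × 30 + 18 = 77988.
Minute boundaries passed: 43; those not divisible by 10: 43 − 4 = 39; dropped labels = 2 × 39 = 78.
Actual frame index = 77988 − 78 = 77910.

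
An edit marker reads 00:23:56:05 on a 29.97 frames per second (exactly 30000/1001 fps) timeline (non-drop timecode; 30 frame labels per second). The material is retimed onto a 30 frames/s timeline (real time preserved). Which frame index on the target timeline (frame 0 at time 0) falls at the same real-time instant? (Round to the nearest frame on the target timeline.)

frame 43128

Source frame index: (0×3600 + 23×60 + 56) × 30 + 5 = 43085.
Real time: 43085 / (30000/1001) = 8625617/6000 s.
Target frame: (8625617/6000) × (30) = 8625617/200 ≈ 43128.085 → 43128.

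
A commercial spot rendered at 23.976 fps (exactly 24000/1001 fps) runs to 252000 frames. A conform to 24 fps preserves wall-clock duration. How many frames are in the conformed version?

Target frames = source frames × (target rate / source rate) = 252000 × (24)/(24000/1001) = 252000 × 1001/1000 = 252252.

252252 frames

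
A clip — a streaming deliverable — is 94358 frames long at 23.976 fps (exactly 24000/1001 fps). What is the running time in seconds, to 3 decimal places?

3935.515 seconds

Running time = 94358 × 1001/24000 = 47226179/12000 s ≈ 3935.515 s.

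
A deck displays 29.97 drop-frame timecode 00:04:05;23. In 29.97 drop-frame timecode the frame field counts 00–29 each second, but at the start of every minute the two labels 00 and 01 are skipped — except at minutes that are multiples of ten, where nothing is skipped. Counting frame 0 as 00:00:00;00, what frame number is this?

As if non-drop at 30 labels/s: (0 × 3600 + 4 × 60 + 5) × 30 + 23 = 7373.
Minute boundaries passed: 4; those not divisible by 10: 4 − 0 = 4; dropped labels = 2 × 4 = 8.
Actual frame index = 7373 − 8 = 7365.

7365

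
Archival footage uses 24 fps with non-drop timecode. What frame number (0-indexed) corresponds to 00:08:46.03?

Total seconds to the label: (0 × 3600 + 8 × 60 + 46) = 526.
Frame index = 526 × 24 + 3 = 12627.

12627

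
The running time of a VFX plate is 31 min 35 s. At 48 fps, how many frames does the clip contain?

31 min 35 s = 1895 s.
Frames = 1895 × 48 = 90960.

90960 frames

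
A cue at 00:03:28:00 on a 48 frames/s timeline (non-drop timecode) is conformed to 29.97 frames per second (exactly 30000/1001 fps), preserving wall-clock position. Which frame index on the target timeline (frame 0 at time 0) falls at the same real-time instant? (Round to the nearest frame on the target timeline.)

frame 6234

Source frame index: (0×3600 + 3×60 + 28) × 48 + 0 = 9984.
Real time: 9984 / (48) = 208 s.
Target frame: (208) × (30000/1001) = 480000/77 ≈ 6233.766 → 6234.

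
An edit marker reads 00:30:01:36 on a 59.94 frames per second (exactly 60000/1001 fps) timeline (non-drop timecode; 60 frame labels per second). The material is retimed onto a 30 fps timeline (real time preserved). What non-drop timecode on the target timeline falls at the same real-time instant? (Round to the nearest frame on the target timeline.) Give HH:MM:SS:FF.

00:30:03:12

Source frame index: (0×3600 + 30×60 + 1) × 60 + 36 = 108096.
Real time: 108096 / (60000/1001) = 1127126/625 s.
Target frame: (1127126/625) × (30) = 6762756/125 ≈ 54102.048 → 54102.
At 30 labels/s: frame 54102 → 00:30:03:12.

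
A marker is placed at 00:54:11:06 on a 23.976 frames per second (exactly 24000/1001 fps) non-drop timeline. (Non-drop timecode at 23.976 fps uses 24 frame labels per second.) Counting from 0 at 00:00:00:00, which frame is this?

78030

Total seconds to the label: (0 × 3600 + 54 × 60 + 11) = 3251.
Frame index = 3251 × 24 + 6 = 78030.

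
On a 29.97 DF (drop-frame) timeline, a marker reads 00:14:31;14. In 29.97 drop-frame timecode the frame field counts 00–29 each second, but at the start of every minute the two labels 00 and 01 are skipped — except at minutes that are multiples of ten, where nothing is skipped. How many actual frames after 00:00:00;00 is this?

Complete 10-minute blocks: 1, each 17982 frames → 17982.
Remaining 4 whole minutes in the current block: 1800 + 3 × 1798 = 7194 frames.
Within the current minute: 31 × 30 + 14 − 2 = 942 (labels ;00/;01 skipped at this minute). Total = 17982 + 7194 + 942 = 26118.

26118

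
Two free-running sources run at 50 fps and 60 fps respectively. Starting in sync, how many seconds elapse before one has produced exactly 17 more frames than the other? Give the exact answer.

The gap grows by |60 − 50| = 10 frames per second.
Time for a 17-frame gap: 17 ÷ (10) = 1.7 s.

1.7 seconds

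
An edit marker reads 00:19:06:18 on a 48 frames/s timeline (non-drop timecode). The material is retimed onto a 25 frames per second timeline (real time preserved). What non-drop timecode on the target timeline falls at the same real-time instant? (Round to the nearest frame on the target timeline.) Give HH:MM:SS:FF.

00:19:06:09

Source frame index: (0×3600 + 19×60 + 6) × 48 + 18 = 55026.
Real time: 55026 / (48) = 9171/8 s.
Target frame: (9171/8) × (25) = 229275/8 ≈ 28659.375 → 28659.
At 25 labels/s: frame 28659 → 00:19:06:09.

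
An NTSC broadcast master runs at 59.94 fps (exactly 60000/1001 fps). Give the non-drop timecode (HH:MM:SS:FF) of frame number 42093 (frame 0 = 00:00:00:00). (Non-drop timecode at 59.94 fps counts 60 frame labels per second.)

42093 ÷ 60 = 701 full seconds, remainder 33 frames.
701 s = 0 h 11 min 41 s.
Timecode: 00:11:41:33.

00:11:41:33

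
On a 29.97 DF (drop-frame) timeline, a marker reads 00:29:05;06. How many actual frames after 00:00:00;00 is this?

52302

As if non-drop at 30 labels/s: (0 × 3600 + 29 × 60 + 5) × 30 + 6 = 52356.
Minute boundaries passed: 29; those not divisible by 10: 29 − 2 = 27; dropped labels = 2 × 27 = 54.
Actual frame index = 52356 − 54 = 52302.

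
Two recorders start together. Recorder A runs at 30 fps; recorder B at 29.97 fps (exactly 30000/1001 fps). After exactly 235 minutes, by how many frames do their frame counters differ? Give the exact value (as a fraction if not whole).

423000/1001 frames

235 min = 14100 s.
A emits 30 × 14100 = 423000 frames; B emits 30000/1001 × 14100 = 423000000/1001.
Difference = 423000/1001 frames (≈ 422.5774); B is behind A.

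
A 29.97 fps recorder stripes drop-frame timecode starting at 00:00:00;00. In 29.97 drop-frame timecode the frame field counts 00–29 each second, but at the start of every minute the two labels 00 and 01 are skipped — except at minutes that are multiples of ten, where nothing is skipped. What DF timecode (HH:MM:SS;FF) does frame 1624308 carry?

15:03:17;24

Each 10-minute DF block holds 10 × 60 × 30 − 9 × 2 = 17982 frames. 1624308 ÷ 17982 → 90 full blocks, remainder 5928.
Within the partial block the first minute is 1800 frames and each further minute 1798, so 3 further minute boundaries passed. Total skipped labels = 18 × 90 + 2 × 3 = 1626.
Non-drop label index = 1624308 + 1626 = 1625934; at 30 labels/s that is 15:03:17:24, i.e. DF 15:03:17;24.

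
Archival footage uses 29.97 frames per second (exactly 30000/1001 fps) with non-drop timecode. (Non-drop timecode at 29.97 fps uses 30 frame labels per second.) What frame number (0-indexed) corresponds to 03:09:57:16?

frame 341926

Total seconds to the label: (3 × 3600 + 9 × 60 + 57) = 11397.
Frame index = 11397 × 30 + 16 = 341926.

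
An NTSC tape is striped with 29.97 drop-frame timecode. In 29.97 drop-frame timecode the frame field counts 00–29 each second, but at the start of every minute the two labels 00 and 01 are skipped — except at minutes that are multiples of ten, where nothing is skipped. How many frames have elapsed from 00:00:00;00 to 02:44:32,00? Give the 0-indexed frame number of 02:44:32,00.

As if non-drop at 30 labels/s: (2 × 3600 + 44 × 60 + 32) × 30 + 0 = 296160.
Minute boundaries passed: 164; those not divisible by 10: 164 − 16 = 148; dropped labels = 2 × 148 = 296.
Actual frame index = 296160 − 296 = 295864.

295864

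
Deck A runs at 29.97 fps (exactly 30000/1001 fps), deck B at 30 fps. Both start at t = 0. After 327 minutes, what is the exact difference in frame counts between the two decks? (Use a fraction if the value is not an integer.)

327 min = 19620 s.
A emits 30000/1001 × 19620 = 588600000/1001 frames; B emits 30 × 19620 = 588600.
Difference = 588600/1001 frames (≈ 588.0120); B is ahead of A.

588600/1001 frames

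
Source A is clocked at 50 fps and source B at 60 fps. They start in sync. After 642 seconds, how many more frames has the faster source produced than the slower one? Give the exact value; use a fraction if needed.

6420 frames

A emits 50 × 642 = 32100 frames; B emits 60 × 642 = 38520.
Difference = 6420 frames; B is ahead of A.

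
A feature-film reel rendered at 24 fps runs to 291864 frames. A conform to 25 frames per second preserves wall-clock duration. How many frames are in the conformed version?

Target frames = source frames × (target rate / source rate) = 291864 × (25)/(24) = 291864 × 25/24 = 304025.

304025 frames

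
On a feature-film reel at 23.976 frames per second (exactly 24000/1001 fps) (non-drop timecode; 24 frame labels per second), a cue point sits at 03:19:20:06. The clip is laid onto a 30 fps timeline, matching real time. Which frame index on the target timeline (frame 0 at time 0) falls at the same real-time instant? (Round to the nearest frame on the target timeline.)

Source frame index: (3×3600 + 19×60 + 20) × 24 + 6 = 287046.
Real time: 287046 / (24000/1001) = 47888841/4000 s.
Target frame: (47888841/4000) × (30) = 143666523/400 ≈ 359166.307 → 359166.

frame 359166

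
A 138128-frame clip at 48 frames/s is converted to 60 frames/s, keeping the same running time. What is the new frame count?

172660 frames

Target frames = source frames × (target rate / source rate) = 138128 × (60)/(48) = 138128 × 5/4 = 172660.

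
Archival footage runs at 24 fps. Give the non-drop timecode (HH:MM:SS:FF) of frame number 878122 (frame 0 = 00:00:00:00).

878122 ÷ 24 = 36588 full seconds, remainder 10 frames.
36588 s = 10 h 9 min 48 s.
Timecode: 10:09:48:10.

10:09:48:10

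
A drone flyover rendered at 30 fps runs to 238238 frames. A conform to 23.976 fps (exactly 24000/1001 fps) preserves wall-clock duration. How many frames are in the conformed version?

Target frames = source frames × (target rate / source rate) = 238238 × (24000/1001)/(30) = 238238 × 800/1001 = 190400.

190400 frames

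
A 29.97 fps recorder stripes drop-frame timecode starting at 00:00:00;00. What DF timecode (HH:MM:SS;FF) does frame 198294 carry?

01:50:16;12

Each 10-minute DF block holds 10 × 60 × 30 − 9 × 2 = 17982 frames. 198294 ÷ 17982 → 11 full blocks, remainder 492.
Within the partial block the first minute is 1800 frames and each further minute 1798, so 0 further minute boundaries passed. Total skipped labels = 18 × 11 + 2 × 0 = 198.
Non-drop label index = 198294 + 198 = 198492; at 30 labels/s that is 01:50:16:12, i.e. DF 01:50:16;12.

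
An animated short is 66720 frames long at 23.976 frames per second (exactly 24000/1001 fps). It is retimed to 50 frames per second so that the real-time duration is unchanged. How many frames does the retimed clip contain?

Target frames = source frames × (target rate / source rate) = 66720 × (50)/(24000/1001) = 66720 × 1001/480 = 139139.

139139 frames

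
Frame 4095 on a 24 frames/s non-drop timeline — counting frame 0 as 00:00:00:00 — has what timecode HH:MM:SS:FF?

00:02:50:15

4095 ÷ 24 = 170 full seconds, remainder 15 frames.
170 s = 0 h 2 min 50 s.
Timecode: 00:02:50:15.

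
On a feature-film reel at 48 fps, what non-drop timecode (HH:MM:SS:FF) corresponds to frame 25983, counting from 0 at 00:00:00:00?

25983 ÷ 48 = 541 full seconds, remainder 15 frames.
541 s = 0 h 9 min 1 s.
Timecode: 00:09:01:15.

00:09:01:15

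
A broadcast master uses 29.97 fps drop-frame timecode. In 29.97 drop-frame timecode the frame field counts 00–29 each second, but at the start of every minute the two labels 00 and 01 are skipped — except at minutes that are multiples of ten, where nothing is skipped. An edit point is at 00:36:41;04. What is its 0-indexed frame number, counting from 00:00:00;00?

65968

Complete 10-minute blocks: 3, each 17982 frames → 53946.
Remaining 6 whole minutes in the current block: 1800 + 5 × 1798 = 10790 frames.
Within the current minute: 41 × 30 + 4 − 2 = 1232 (labels ;00/;01 skipped at this minute). Total = 53946 + 10790 + 1232 = 65968.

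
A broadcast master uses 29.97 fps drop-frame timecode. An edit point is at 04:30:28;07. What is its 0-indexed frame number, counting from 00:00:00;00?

Complete 10-minute blocks: 27, each 17982 frames → 485514.
Remaining 0 whole minutes in the current block: 0 frames.
Within the current minute: 28 × 30 + 7 = 847. Total = 485514 + 0 + 847 = 486361.

486361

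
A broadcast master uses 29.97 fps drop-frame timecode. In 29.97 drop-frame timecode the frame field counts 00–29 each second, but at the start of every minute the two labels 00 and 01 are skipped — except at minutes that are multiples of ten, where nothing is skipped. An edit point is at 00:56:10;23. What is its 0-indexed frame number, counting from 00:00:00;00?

As if non-drop at 30 labels/s: (0 × 3600 + 56 × 60 + 10) × 30 + 23 = 101123.
Minute boundaries passed: 56; those not divisible by 10: 56 − 5 = 51; dropped labels = 2 × 51 = 102.
Actual frame index = 101123 − 102 = 101021.

101021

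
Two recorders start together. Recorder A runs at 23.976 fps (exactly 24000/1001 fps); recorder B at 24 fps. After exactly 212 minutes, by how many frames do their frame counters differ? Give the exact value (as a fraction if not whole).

212 min = 12720 s.
A emits 24000/1001 × 12720 = 305280000/1001 frames; B emits 24 × 12720 = 305280.
Difference = 305280/1001 frames (≈ 304.9750); B is ahead of A.

305280/1001 frames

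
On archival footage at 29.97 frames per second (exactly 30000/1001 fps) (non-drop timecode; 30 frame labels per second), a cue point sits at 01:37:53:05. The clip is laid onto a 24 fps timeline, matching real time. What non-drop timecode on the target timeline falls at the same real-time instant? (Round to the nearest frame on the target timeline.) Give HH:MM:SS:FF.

Source frame index: (1×3600 + 37×60 + 53) × 30 + 5 = 176195.
Real time: 176195 / (30000/1001) = 35274239/6000 s.
Target frame: (35274239/6000) × (24) = 35274239/250 ≈ 141096.956 → 141097.
At 24 labels/s: frame 141097 → 01:37:59:01.

01:37:59:01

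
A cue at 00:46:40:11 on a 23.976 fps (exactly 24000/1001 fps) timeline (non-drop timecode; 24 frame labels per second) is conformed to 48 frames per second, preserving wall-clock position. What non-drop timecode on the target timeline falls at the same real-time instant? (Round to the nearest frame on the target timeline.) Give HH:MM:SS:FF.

Source frame index: (0×3600 + 46×60 + 40) × 24 + 11 = 67211.
Real time: 67211 / (24000/1001) = 67278211/24000 s.
Target frame: (67278211/24000) × (48) = 67278211/500 ≈ 134556.422 → 134556.
At 48 labels/s: frame 134556 → 00:46:43:12.

00:46:43:12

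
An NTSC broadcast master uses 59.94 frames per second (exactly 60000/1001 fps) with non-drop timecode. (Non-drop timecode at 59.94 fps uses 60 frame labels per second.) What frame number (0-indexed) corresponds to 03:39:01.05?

Total seconds to the label: (3 × 3600 + 39 × 60 + 1) = 13141.
Frame index = 13141 × 60 + 5 = 788465.

788465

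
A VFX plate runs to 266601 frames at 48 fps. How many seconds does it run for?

Running time = 266601 / (48) = 5554.1875 s.

5554.1875 seconds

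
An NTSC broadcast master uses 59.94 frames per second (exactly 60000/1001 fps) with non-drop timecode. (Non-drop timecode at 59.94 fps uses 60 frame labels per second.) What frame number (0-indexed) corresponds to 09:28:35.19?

frame 2046919

Total seconds to the label: (9 × 3600 + 28 × 60 + 35) = 34115.
Frame index = 34115 × 60 + 19 = 2046919.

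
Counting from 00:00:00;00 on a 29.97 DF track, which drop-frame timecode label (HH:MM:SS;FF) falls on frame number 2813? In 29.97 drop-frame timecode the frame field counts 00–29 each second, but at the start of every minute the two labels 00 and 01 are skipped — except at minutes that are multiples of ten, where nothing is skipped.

Each 10-minute DF block holds 10 × 60 × 30 − 9 × 2 = 17982 frames. 2813 ÷ 17982 → 0 full blocks, remainder 2813.
Within the partial block the first minute is 1800 frames and each further minute 1798, so 1 further minute boundary passed. Total skipped labels = 18 × 0 + 2 × 1 = 2.
Non-drop label index = 2813 + 2 = 2815; at 30 labels/s that is 00:01:33:25, i.e. DF 00:01:33;25.

00:01:33;25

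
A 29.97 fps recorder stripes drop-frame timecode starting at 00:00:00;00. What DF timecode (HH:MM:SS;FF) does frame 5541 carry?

00:03:04;27

Ten DF minutes hold 17982 frames, so frame 5541 lies in block 0 (frames 0–17981) with 5541 frames into that block.
The block's first minute is 1800 frames and the rest 1798 each; 5541 frames reaches minute 3, so 0 × 18 + 3 × 2 = 6 labels have been skipped so far.
Adding those back, label number 5541 + 6 = 5547 at 30 labels/s is 184 s + 27 f = 0 h 3 min 4 s frame 27, i.e. 00:03:04;27.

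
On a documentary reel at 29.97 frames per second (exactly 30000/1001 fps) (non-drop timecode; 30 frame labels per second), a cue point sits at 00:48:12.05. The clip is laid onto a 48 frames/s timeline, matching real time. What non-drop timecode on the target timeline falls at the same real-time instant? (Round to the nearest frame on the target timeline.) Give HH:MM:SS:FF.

Source frame index: (0×3600 + 48×60 + 12) × 30 + 5 = 86765.
Real time: 86765 / (30000/1001) = 17370353/6000 s.
Target frame: (17370353/6000) × (48) = 17370353/125 ≈ 138962.824 → 138963.
At 48 labels/s: frame 138963 → 00:48:15:03.

00:48:15:03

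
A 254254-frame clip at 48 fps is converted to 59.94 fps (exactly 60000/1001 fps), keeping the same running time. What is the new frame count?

Target frames = source frames × (target rate / source rate) = 254254 × (60000/1001)/(48) = 254254 × 1250/1001 = 317500.

317500 frames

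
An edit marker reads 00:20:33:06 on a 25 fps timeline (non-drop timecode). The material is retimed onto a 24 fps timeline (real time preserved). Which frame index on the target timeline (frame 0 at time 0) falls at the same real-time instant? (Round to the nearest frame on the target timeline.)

frame 29598

Source frame index: (0×3600 + 20×60 + 33) × 25 + 6 = 30831.
Real time: 30831 / (25) = 30831/25 s.
Target frame: (30831/25) × (24) = 739944/25 ≈ 29597.760 → 29598.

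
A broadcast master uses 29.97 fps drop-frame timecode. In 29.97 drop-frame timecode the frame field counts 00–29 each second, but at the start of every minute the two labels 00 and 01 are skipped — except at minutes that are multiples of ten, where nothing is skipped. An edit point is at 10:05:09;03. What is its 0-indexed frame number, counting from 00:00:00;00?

1088183

Complete 10-minute blocks: 60, each 17982 frames → 1078920.
Remaining 5 whole minutes in the current block: 1800 + 4 × 1798 = 8992 frames.
Within the current minute: 9 × 30 + 3 − 2 = 271 (labels ;00/;01 skipped at this minute). Total = 1078920 + 8992 + 271 = 1088183.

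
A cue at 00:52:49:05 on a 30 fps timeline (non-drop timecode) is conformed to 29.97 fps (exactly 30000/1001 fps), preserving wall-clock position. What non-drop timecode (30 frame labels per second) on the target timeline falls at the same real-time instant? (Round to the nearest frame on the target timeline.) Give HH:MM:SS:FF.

Source frame index: (0×3600 + 52×60 + 49) × 30 + 5 = 95075.
Real time: 95075 / (30) = 19015/6 s.
Target frame: (19015/6) × (30000/1001) = 95075000/1001 ≈ 94980.020 → 94980.
At 30 labels/s: frame 94980 → 00:52:46:00.

00:52:46:00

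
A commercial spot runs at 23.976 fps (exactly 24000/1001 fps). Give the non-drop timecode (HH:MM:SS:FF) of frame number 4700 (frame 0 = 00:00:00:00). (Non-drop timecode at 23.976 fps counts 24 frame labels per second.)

4700 ÷ 24 = 195 full seconds, remainder 20 frames.
195 s = 0 h 3 min 15 s.
Timecode: 00:03:15:20.

00:03:15:20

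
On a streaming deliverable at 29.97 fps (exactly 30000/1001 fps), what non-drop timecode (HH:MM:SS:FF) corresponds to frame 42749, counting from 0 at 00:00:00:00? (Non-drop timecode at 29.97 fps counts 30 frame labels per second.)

42749 ÷ 30 = 1424 full seconds, remainder 29 frames.
1424 s = 0 h 23 min 44 s.
Timecode: 00:23:44:29.

00:23:44:29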